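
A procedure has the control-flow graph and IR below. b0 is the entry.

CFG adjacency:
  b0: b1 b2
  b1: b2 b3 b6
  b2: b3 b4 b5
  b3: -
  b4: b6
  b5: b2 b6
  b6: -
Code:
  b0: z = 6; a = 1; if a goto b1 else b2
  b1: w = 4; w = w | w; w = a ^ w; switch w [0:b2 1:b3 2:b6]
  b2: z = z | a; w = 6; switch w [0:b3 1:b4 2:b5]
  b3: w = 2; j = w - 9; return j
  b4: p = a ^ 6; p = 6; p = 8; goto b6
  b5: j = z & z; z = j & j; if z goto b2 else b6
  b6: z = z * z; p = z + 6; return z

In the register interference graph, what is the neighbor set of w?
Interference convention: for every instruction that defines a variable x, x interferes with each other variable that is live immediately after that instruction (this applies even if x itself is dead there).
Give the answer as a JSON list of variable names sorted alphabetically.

Per-block:
  b0: {a,z} / ∅
  b1: {w} / {a}
  b2: {w,z} / {a,z}
  b3: {j,w} / ∅
  b4: {p} / {a}
  b5: {j,z} / {z}
  b6: {p,z} / {z}

Backward fixpoint:
  live b0: ∅→{a,z}
  live b1: {a,z}→{a,z}
  live b2: {a,z}→{a,z}
  live b3: ∅→∅
  live b4: {a,z}→{z}
  live b5: {a,z}→{a,z}
  live b6: {z}→∅

Interference:
  a: {j,w,z}
  j: {a}
  p: {z}
  w: {a,z}
  z: {a,p,w}

N(w) = ["a", "z"]

Answer: ["a", "z"]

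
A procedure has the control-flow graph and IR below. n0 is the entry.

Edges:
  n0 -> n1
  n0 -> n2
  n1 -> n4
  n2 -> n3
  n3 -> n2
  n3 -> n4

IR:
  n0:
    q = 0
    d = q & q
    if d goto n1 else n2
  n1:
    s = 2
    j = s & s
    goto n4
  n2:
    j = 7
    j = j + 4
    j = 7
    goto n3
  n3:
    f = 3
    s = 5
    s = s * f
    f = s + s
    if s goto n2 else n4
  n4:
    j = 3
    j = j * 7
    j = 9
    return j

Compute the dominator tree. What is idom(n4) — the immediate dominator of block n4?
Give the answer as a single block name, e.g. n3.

idom tree: n1←n0 n2←n0 n3←n2 n4←n0
Dom at joins:
  n2: preds {n0,n3}: {n0} ∩ {n0,n2,n3} = {n0}; idom=n0
  n4: preds {n1,n3}: {n0,n1} ∩ {n0,n2,n3} = {n0}; idom=n0

idom(n4) = n0

Answer: n0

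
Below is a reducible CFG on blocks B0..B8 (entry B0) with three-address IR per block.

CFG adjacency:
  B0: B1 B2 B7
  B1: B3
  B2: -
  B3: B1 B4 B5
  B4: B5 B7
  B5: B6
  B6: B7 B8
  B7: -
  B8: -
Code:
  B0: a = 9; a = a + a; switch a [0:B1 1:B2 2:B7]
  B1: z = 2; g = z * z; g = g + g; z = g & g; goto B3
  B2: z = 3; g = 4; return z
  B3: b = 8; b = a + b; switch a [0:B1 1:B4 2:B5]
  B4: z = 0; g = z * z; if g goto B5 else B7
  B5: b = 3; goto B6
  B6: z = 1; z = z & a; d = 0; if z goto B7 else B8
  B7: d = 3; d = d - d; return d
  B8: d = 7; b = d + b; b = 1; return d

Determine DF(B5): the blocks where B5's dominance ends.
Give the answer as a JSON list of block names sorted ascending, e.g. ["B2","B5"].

idom tree: B1←B0 B2←B0 B3←B1 B4←B3 B5←B3 B6←B5 B7←B0 B8←B6
Dom at joins:
  B1: preds {B0,B3}: {B0} ∩ {B0,B1,B3} = {B0}; idom=B0
  B5: preds {B3,B4}: {B0,B1,B3} ∩ {B0,B1,B3,B4} = {B0,B1,B3}; idom=B3
  B7: preds {B0,B4,B6}: {B0} ∩ {B0,B1,B3,B4} ∩ {B0,B1,B3,B5,B6} = {B0}; idom=B0

DF derivation:
  B1←B0: walk · to B0
  B1←B3: walk B3→B1 to B0
  B5←B3: walk · to B3
  B5←B4: walk B4 to B3
  B7←B0: walk · to B0
  B7←B4: walk B4→B3→B1 to B0
  B7←B6: walk B6→B5→B3→B1 to B0
  B0 → ∅
  B1 → {B1,B7}
  B2 → ∅
  B3 → {B1,B7}
  B4 → {B5,B7}
  B5 → {B7}
  B6 → {B7}
  B7 → ∅
  B8 → ∅

DF(B5) = ["B7"]

Answer: ["B7"]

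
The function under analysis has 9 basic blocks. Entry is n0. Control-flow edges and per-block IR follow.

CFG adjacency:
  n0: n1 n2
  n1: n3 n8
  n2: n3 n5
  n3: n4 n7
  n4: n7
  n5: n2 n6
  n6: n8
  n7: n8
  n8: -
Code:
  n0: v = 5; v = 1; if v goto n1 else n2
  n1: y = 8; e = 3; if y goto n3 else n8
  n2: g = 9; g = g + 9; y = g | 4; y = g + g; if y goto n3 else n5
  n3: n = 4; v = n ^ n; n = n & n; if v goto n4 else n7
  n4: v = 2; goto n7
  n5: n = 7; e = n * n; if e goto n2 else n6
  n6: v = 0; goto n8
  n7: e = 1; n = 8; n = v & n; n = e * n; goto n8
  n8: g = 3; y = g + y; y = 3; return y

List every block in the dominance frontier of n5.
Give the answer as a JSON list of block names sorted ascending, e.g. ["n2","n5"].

Answer: ["n2", "n8"]

Working:
idom tree: n1←n0 n2←n0 n3←n0 n4←n3 n5←n2 n6←n5 n7←n3 n8←n0
Dom∩ at merges:
  n2: preds {n0,n5}: {n0} ∩ {n0,n2,n5} = {n0}; idom=n0
  n3: preds {n1,n2}: {n0,n1} ∩ {n0,n2} = {n0}; idom=n0
  n7: preds {n3,n4}: {n0,n3} ∩ {n0,n3,n4} = {n0,n3}; idom=n3
  n8: preds {n1,n6,n7}: {n0,n1} ∩ {n0,n2,n5,n6} ∩ {n0,n3,n7} = {n0}; idom=n0

Frontier:
  join n2 pred n0: · stop@n0
  join n2 pred n5: n5→n2 stop@n0
  join n3 pred n1: n1 stop@n0
  join n3 pred n2: n2 stop@n0
  join n7 pred n3: · stop@n3
  join n7 pred n4: n4 stop@n3
  join n8 pred n1: n1 stop@n0
  join n8 pred n6: n6→n5→n2 stop@n0
  join n8 pred n7: n7→n3 stop@n0
  DF(n0)=∅
  DF(n1)={n3,n8}
  DF(n2)={n2,n3,n8}
  DF(n3)={n8}
  DF(n4)={n7}
  DF(n5)={n2,n8}
  DF(n6)={n8}
  DF(n7)={n8}
  DF(n8)=∅

DF(n5) = ["n2", "n8"]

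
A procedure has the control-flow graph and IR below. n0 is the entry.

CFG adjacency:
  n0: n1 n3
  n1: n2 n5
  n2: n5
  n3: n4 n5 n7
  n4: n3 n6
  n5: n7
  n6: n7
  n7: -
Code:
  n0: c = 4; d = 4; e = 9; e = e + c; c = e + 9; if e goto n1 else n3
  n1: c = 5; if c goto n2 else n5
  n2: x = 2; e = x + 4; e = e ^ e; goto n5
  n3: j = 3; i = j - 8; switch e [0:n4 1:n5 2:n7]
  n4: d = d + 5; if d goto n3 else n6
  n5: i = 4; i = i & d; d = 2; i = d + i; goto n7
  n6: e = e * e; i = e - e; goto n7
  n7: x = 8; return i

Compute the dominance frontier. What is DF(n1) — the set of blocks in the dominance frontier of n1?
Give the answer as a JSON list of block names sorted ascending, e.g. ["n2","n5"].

Answer: ["n5"]

Working:
idom tree: n1←n0 n2←n1 n3←n0 n4←n3 n5←n0 n6←n4 n7←n0
Dom∩ at merges:
  n3: preds {n0,n4}: {n0} ∩ {n0,n3,n4} = {n0}; idom=n0
  n5: preds {n1,n2,n3}: {n0,n1} ∩ {n0,n1,n2} ∩ {n0,n3} = {n0}; idom=n0
  n7: preds {n3,n5,n6}: {n0,n3} ∩ {n0,n5} ∩ {n0,n3,n4,n6} = {n0}; idom=n0

DF derivation:
  join n3 pred n0: · stop@n0
  join n3 pred n4: n4→n3 stop@n0
  join n5 pred n1: n1 stop@n0
  join n5 pred n2: n2→n1 stop@n0
  join n5 pred n3: n3 stop@n0
  join n7 pred n3: n3 stop@n0
  join n7 pred n5: n5 stop@n0
  join n7 pred n6: n6→n4→n3 stop@n0
  n0 → ∅
  n1 → {n5}
  n2 → {n5}
  n3 → {n3,n5,n7}
  n4 → {n3,n7}
  n5 → {n7}
  n6 → {n7}
  n7 → ∅

DF(n1) = ["n5"]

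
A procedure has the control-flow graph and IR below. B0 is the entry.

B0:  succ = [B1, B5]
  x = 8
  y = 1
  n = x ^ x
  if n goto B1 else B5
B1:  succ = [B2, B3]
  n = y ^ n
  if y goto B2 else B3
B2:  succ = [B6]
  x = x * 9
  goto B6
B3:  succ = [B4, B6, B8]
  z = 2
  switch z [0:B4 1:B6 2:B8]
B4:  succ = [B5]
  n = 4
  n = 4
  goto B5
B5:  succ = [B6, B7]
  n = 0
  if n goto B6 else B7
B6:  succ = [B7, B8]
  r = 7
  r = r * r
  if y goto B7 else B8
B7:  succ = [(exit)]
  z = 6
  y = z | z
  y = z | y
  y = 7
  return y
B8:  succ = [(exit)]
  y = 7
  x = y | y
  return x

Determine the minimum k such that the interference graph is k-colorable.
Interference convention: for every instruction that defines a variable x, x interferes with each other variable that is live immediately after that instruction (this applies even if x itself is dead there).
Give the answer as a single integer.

Answer: 3

Derivation:
def/use:
  B0: {n,x,y} / ∅
  B1: {n} / {n,y}
  B2: {x} / {x}
  B3: {z} / ∅
  B4: {n} / ∅
  B5: {n} / ∅
  B6: {r} / {y}
  B7: {y,z} / ∅
  B8: {x,y} / ∅

Live sets:
  B0 li=∅ lo={n,x,y}
  B1 li={n,x,y} lo={x,y}
  B2 li={x,y} lo={y}
  B3 li={y} lo={y}
  B4 li={y} lo={y}
  B5 li={y} lo={y}
  B6 li={y} lo=∅
  B7 li=∅ lo=∅
  B8 li=∅ lo=∅

Conflict graph:
  n↔{x,y}
  r↔{y}
  x↔{n,y}
  y↔{n,r,x,z}
  z↔{y}

Chromatic number:
  clique {n,x,y} ⇒ need ≥ 3
  3-colouring: R0={y}  R1={n,r,z}  R2={x}
  χ = 3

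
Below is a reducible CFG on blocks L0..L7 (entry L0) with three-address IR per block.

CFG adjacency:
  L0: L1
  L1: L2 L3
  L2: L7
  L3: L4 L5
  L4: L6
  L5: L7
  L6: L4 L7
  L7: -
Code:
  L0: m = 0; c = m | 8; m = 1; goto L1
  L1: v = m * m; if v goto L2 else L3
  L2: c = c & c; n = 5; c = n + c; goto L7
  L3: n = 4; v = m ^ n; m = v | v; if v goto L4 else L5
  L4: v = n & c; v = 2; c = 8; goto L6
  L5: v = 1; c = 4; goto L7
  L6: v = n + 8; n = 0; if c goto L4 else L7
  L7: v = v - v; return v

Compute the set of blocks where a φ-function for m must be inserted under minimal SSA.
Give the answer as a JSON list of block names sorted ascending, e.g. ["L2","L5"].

idom tree: L1←L0 L2←L1 L3←L1 L4←L3 L5←L3 L6←L4 L7←L1
Join-block Dom:
  L4: preds {L3,L6}: {L0,L1,L3} ∩ {L0,L1,L3,L4,L6} = {L0,L1,L3}; idom=L3
  L7: preds {L2,L5,L6}: {L0,L1,L2} ∩ {L0,L1,L3,L5} ∩ {L0,L1,L3,L4,L6} = {L0,L1}; idom=L1

DF derivation:
  L4←L3: walk · to L3
  L4←L6: walk L6→L4 to L3
  L7←L2: walk L2 to L1
  L7←L5: walk L5→L3 to L1
  L7←L6: walk L6→L4→L3 to L1
  L0: DF=∅
  L1: DF=∅
  L2: DF={L7}
  L3: DF={L7}
  L4: DF={L4,L7}
  L5: DF={L7}
  L6: DF={L4,L7}
  L7: DF=∅

φ for m: defs {L0,L3}
  DF⁺ = {L7}

Answer: ["L7"]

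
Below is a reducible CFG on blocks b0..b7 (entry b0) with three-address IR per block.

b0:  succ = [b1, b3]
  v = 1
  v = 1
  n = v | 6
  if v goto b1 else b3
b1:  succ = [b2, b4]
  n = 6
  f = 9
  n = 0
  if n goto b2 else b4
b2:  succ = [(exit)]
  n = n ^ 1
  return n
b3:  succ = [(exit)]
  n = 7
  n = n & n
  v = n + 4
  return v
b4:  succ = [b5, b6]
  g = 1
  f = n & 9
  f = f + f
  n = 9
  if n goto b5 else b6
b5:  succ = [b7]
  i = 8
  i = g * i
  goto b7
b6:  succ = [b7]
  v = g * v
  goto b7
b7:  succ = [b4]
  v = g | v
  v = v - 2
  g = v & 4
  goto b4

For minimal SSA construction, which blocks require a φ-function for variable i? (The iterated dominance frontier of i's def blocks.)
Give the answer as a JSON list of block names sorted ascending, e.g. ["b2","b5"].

idom tree: b1←b0 b2←b1 b3←b0 b4←b1 b5←b4 b6←b4 b7←b4
Join-block Dom:
  b4: preds {b1,b7}: {b0,b1} ∩ {b0,b1,b4,b7} = {b0,b1}; idom=b1
  b7: preds {b5,b6}: {b0,b1,b4,b5} ∩ {b0,b1,b4,b6} = {b0,b1,b4}; idom=b4

Frontier:
  b4←b1: walk · to b1
  b4←b7: walk b7→b4 to b1
  b7←b5: walk b5 to b4
  b7←b6: walk b6 to b4
  b0 → ∅
  b1 → ∅
  b2 → ∅
  b3 → ∅
  b4 → {b4}
  b5 → {b7}
  b6 → {b7}
  b7 → {b4}

φ for i: defs {b5}
  DF⁺ = {b4,b7}

Answer: ["b4", "b7"]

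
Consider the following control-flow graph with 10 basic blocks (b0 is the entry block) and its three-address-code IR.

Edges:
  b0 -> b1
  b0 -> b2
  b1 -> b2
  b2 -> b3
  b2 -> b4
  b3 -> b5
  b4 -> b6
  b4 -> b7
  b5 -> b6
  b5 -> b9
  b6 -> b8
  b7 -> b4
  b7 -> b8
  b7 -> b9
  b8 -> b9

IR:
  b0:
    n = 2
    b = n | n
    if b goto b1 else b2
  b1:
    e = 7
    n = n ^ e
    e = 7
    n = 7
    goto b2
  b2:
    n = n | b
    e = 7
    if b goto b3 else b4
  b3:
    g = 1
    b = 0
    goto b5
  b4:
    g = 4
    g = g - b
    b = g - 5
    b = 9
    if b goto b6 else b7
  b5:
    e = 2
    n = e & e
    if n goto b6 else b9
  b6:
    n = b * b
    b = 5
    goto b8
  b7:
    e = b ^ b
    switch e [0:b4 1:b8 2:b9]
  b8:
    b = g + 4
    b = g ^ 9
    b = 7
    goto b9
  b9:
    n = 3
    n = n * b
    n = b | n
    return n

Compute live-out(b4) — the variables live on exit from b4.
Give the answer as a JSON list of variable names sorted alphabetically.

def/use:
  b0 def {b,n} use ∅
  b1 def {e,n} use {n}
  b2 def {e,n} use {b,n}
  b3 def {b,g} use ∅
  b4 def {b,g} use {b}
  b5 def {e,n} use ∅
  b6 def {b,n} use {b}
  b7 def {e} use {b}
  b8 def {b} use {g}
  b9 def {n} use {b}

Backward fixpoint:
  b0 li=∅ lo={b,n}
  b1 li={b,n} lo={b,n}
  b2 li={b,n} lo={b}
  b3 li=∅ lo={b,g}
  b4 li={b} lo={b,g}
  b5 li={b,g} lo={b,g}
  b6 li={b,g} lo={g}
  b7 li={b,g} lo={b,g}
  b8 li={g} lo={b}
  b9 li={b} lo=∅

live-out(b4) = ["b", "g"]

Answer: ["b", "g"]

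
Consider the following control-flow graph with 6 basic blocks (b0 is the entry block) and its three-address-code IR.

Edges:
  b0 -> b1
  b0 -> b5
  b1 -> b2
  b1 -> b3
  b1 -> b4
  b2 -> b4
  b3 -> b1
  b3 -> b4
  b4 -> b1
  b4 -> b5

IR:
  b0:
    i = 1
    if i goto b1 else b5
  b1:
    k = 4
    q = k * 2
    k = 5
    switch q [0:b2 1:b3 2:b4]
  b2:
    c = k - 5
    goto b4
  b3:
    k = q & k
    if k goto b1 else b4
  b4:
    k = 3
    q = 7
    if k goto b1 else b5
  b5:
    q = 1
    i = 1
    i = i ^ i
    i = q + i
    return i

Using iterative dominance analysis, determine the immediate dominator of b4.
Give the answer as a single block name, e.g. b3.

idom tree: b1←b0 b2←b1 b3←b1 b4←b1 b5←b0
Dom at joins:
  b1: preds {b0,b3,b4}: {b0} ∩ {b0,b1,b3} ∩ {b0,b1,b4} = {b0}; idom=b0
  b4: preds {b1,b2,b3}: {b0,b1} ∩ {b0,b1,b2} ∩ {b0,b1,b3} = {b0,b1}; idom=b1
  b5: preds {b0,b4}: {b0} ∩ {b0,b1,b4} = {b0}; idom=b0

idom(b4) = b1

Answer: b1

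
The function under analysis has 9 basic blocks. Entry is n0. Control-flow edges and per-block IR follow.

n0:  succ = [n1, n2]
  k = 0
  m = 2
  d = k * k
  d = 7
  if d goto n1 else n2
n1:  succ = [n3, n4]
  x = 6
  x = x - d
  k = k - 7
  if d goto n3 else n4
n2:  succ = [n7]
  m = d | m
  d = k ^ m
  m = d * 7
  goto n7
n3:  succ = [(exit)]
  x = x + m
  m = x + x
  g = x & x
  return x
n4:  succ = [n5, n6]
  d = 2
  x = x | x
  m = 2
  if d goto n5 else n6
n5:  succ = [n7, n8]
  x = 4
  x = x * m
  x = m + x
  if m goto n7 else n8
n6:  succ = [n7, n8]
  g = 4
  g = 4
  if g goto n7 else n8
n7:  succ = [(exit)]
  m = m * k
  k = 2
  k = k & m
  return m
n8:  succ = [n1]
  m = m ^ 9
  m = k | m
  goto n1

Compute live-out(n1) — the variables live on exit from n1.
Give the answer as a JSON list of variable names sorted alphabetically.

Answer: ["k", "m", "x"]

Working:
Per-block:
  n0: def={d,k,m} ue=∅
  n1: def={k,x} ue={d,k}
  n2: def={d,m} ue={d,k,m}
  n3: def={g,m,x} ue={m,x}
  n4: def={d,m,x} ue={x}
  n5: def={x} ue={m}
  n6: def={g} ue=∅
  n7: def={k,m} ue={k,m}
  n8: def={m} ue={k,m}

Liveness:
  n0: in=∅ out={d,k,m}
  n1: in={d,k,m} out={k,m,x}
  n2: in={d,k,m} out={k,m}
  n3: in={m,x} out=∅
  n4: in={k,x} out={d,k,m}
  n5: in={d,k,m} out={d,k,m}
  n6: in={d,k,m} out={d,k,m}
  n7: in={k,m} out=∅
  n8: in={d,k,m} out={d,k,m}

live-out(n1) = ["k", "m", "x"]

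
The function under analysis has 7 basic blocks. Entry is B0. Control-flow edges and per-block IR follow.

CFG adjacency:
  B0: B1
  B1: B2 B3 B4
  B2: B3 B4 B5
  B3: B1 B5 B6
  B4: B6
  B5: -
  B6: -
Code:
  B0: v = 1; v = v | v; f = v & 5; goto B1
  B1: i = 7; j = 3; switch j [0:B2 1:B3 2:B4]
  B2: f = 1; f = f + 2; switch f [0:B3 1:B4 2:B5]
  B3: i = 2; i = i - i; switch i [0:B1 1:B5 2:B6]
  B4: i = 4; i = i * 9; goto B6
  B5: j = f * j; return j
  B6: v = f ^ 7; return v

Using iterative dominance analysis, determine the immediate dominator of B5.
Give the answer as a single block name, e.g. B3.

Answer: B1

Working:
idom tree: B1←B0 B2←B1 B3←B1 B4←B1 B5←B1 B6←B1
Join-block Dom:
  B1: preds {B0,B3}: {B0} ∩ {B0,B1,B3} = {B0}; idom=B0
  B3: preds {B1,B2}: {B0,B1} ∩ {B0,B1,B2} = {B0,B1}; idom=B1
  B4: preds {B1,B2}: {B0,B1} ∩ {B0,B1,B2} = {B0,B1}; idom=B1
  B5: preds {B2,B3}: {B0,B1,B2} ∩ {B0,B1,B3} = {B0,B1}; idom=B1
  B6: preds {B3,B4}: {B0,B1,B3} ∩ {B0,B1,B4} = {B0,B1}; idom=B1

idom(B5) = B1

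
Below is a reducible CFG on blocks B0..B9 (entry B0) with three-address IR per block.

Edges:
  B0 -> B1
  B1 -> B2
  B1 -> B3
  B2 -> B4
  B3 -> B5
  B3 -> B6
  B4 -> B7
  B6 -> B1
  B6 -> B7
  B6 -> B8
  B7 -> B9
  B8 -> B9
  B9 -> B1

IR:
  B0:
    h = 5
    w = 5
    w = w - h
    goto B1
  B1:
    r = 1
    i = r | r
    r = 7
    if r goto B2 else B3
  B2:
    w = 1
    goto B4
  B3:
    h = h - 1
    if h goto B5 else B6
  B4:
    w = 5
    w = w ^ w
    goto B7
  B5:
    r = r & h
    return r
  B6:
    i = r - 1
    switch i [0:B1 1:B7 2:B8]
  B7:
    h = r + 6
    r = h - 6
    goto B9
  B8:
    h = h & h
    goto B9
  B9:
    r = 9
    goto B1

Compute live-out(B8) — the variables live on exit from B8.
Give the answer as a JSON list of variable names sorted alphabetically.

Block summaries:
  B0 def {h,w} use ∅
  B1 def {i,r} use ∅
  B2 def {w} use ∅
  B3 def {h} use {h}
  B4 def {w} use ∅
  B5 def {r} use {h,r}
  B6 def {i} use {r}
  B7 def {h,r} use {r}
  B8 def {h} use {h}
  B9 def {r} use ∅

Live sets:
  B0: in=∅ out={h}
  B1: in={h} out={h,r}
  B2: in={r} out={r}
  B3: in={h,r} out={h,r}
  B4: in={r} out={r}
  B5: in={h,r} out=∅
  B6: in={h,r} out={h,r}
  B7: in={r} out={h}
  B8: in={h} out={h}
  B9: in={h} out={h}

live-out(B8) = ["h"]

Answer: ["h"]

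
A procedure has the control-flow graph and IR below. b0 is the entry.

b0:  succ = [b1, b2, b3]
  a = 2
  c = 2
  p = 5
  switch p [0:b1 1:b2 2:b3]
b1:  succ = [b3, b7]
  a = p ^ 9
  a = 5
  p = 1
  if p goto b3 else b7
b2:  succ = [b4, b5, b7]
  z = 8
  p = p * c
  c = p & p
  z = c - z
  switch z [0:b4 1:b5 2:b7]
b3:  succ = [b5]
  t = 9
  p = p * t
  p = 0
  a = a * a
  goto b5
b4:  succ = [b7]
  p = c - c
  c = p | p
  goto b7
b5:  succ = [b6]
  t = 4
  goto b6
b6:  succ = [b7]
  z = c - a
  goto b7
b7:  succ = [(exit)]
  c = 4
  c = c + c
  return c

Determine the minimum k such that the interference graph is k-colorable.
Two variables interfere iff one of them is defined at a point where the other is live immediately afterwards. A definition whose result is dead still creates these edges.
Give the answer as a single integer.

Answer: 4

Working:
Block summaries:
  b0 def {a,c,p} use ∅
  b1 def {a,p} use {p}
  b2 def {c,p,z} use {c,p}
  b3 def {a,p,t} use {a,p}
  b4 def {c,p} use {c}
  b5 def {t} use ∅
  b6 def {z} use {a,c}
  b7 def {c} use ∅

Live sets:
  b0 li=∅ lo={a,c,p}
  b1 li={c,p} lo={a,c,p}
  b2 li={a,c,p} lo={a,c}
  b3 li={a,c,p} lo={a,c}
  b4 li={c} lo=∅
  b5 li={a,c} lo={a,c}
  b6 li={a,c} lo=∅
  b7 li=∅ lo=∅

Conflict graph:
  a — {c,p,t,z}
  c — {a,p,t,z}
  p — {a,c,t,z}
  t — {a,c,p}
  z — {a,c,p}

Colouring:
  lower bound: {a,c,p,t} mutually conflict ⇒ χ ≥ 4
  4-colouring: c0={a}  c1={c}  c2={p}  c3={t,z}
  χ = 4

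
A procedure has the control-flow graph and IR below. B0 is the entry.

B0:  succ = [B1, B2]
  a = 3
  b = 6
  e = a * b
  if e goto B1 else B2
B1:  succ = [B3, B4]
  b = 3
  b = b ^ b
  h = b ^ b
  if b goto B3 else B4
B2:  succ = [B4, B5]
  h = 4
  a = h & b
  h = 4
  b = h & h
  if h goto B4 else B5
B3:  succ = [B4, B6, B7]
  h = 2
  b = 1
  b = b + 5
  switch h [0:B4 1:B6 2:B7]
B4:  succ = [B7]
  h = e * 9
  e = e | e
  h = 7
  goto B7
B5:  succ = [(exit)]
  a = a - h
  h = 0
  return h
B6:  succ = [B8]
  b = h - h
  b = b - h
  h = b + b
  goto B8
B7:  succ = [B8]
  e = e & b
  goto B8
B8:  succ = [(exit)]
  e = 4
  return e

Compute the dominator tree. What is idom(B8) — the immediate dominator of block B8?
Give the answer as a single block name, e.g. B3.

idom tree: B1←B0 B2←B0 B3←B1 B4←B0 B5←B2 B6←B3 B7←B0 B8←B0
Dom∩ at merges:
  B4: preds {B1,B2,B3}: {B0,B1} ∩ {B0,B2} ∩ {B0,B1,B3} = {B0}; idom=B0
  B7: preds {B3,B4}: {B0,B1,B3} ∩ {B0,B4} = {B0}; idom=B0
  B8: preds {B6,B7}: {B0,B1,B3,B6} ∩ {B0,B7} = {B0}; idom=B0

idom(B8) = B0

Answer: B0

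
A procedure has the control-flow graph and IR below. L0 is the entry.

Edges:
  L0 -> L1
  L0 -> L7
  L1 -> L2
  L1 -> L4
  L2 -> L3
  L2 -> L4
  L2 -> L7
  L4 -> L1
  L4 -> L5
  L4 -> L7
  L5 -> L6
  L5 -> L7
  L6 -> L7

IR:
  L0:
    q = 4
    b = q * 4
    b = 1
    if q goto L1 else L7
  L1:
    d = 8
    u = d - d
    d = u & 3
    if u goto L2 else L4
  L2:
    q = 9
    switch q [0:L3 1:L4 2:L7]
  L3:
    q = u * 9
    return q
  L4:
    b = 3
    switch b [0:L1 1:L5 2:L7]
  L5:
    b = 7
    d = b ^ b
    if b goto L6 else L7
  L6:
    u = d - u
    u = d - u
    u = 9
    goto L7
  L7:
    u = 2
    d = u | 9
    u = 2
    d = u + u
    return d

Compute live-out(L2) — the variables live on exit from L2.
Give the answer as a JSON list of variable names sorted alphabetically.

Answer: ["u"]

Analysis:
Block summaries:
  L0: def={b,q} ue=∅
  L1: def={d,u} ue=∅
  L2: def={q} ue=∅
  L3: def={q} ue={u}
  L4: def={b} ue=∅
  L5: def={b,d} ue=∅
  L6: def={u} ue={d,u}
  L7: def={d,u} ue=∅

Backward fixpoint:
  L0 li=∅ lo=∅
  L1 li=∅ lo={u}
  L2 li={u} lo={u}
  L3 li={u} lo=∅
  L4 li={u} lo={u}
  L5 li={u} lo={d,u}
  L6 li={d,u} lo=∅
  L7 li=∅ lo=∅

live-out(L2) = ["u"]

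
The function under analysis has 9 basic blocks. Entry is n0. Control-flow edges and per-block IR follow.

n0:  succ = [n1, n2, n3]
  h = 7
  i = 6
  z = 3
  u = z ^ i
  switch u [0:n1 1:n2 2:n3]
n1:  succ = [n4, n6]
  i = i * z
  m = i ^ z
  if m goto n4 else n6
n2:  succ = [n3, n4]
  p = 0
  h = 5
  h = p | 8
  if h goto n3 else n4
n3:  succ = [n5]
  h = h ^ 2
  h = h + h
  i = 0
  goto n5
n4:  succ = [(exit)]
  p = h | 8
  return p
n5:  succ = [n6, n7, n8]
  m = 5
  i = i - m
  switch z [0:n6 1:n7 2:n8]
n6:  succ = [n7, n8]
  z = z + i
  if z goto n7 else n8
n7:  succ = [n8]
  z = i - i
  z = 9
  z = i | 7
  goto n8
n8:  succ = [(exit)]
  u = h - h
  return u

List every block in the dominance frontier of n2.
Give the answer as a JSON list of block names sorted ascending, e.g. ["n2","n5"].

Answer: ["n3", "n4"]

Derivation:
idom tree: n1←n0 n2←n0 n3←n0 n4←n0 n5←n3 n6←n0 n7←n0 n8←n0
Dom at joins:
  n3: preds {n0,n2}: {n0} ∩ {n0,n2} = {n0}; idom=n0
  n4: preds {n1,n2}: {n0,n1} ∩ {n0,n2} = {n0}; idom=n0
  n6: preds {n1,n5}: {n0,n1} ∩ {n0,n3,n5} = {n0}; idom=n0
  n7: preds {n5,n6}: {n0,n3,n5} ∩ {n0,n6} = {n0}; idom=n0
  n8: preds {n5,n6,n7}: {n0,n3,n5} ∩ {n0,n6} ∩ {n0,n7} = {n0}; idom=n0

DF walk-up:
  join n3 pred n0: · stop@n0
  join n3 pred n2: n2 stop@n0
  join n4 pred n1: n1 stop@n0
  join n4 pred n2: n2 stop@n0
  join n6 pred n1: n1 stop@n0
  join n6 pred n5: n5→n3 stop@n0
  join n7 pred n5: n5→n3 stop@n0
  join n7 pred n6: n6 stop@n0
  join n8 pred n5: n5→n3 stop@n0
  join n8 pred n6: n6 stop@n0
  join n8 pred n7: n7 stop@n0
  n0 → ∅
  n1 → {n4,n6}
  n2 → {n3,n4}
  n3 → {n6,n7,n8}
  n4 → ∅
  n5 → {n6,n7,n8}
  n6 → {n7,n8}
  n7 → {n8}
  n8 → ∅

DF(n2) = ["n3", "n4"]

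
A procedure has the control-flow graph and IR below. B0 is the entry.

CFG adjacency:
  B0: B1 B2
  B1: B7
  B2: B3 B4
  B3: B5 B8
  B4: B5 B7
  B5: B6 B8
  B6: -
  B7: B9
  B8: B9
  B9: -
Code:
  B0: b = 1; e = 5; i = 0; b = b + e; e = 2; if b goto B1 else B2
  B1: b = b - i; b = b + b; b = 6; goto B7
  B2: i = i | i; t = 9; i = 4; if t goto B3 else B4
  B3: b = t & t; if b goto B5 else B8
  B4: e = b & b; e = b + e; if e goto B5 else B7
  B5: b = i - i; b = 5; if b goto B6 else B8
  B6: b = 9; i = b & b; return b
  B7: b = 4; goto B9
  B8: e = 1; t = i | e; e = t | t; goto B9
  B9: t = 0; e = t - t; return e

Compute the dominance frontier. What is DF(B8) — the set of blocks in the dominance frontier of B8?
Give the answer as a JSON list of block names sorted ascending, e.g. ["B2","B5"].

Answer: ["B9"]

Analysis:
idom tree: B1←B0 B2←B0 B3←B2 B4←B2 B5←B2 B6←B5 B7←B0 B8←B2 B9←B0
Dom∩ at merges:
  B5: preds {B3,B4}: {B0,B2,B3} ∩ {B0,B2,B4} = {B0,B2}; idom=B2
  B7: preds {B1,B4}: {B0,B1} ∩ {B0,B2,B4} = {B0}; idom=B0
  B8: preds {B3,B5}: {B0,B2,B3} ∩ {B0,B2,B5} = {B0,B2}; idom=B2
  B9: preds {B7,B8}: {B0,B7} ∩ {B0,B2,B8} = {B0}; idom=B0

DF derivation:
  join B5 pred B3: B3 stop@B2
  join B5 pred B4: B4 stop@B2
  join B7 pred B1: B1 stop@B0
  join B7 pred B4: B4→B2 stop@B0
  join B8 pred B3: B3 stop@B2
  join B8 pred B5: B5 stop@B2
  join B9 pred B7: B7 stop@B0
  join B9 pred B8: B8→B2 stop@B0
  B0 → ∅
  B1 → {B7}
  B2 → {B7,B9}
  B3 → {B5,B8}
  B4 → {B5,B7}
  B5 → {B8}
  B6 → ∅
  B7 → {B9}
  B8 → {B9}
  B9 → ∅

DF(B8) = ["B9"]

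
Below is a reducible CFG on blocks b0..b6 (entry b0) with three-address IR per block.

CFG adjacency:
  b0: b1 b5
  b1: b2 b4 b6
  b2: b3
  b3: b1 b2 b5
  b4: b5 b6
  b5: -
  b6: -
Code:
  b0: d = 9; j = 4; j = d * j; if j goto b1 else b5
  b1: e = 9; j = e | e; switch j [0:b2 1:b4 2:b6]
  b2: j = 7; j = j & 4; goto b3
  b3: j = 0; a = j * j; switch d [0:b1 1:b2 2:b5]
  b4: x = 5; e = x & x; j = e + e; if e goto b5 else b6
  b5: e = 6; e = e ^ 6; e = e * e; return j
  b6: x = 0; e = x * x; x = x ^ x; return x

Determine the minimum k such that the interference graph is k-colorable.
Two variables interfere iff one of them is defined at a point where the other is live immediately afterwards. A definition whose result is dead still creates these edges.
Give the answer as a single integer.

Answer: 3

Derivation:
Block summaries:
  b0: {d,j} / ∅
  b1: {e,j} / ∅
  b2: {j} / ∅
  b3: {a,j} / {d}
  b4: {e,j,x} / ∅
  b5: {e} / {j}
  b6: {e,x} / ∅

Live sets:
  live b0: ∅→{d,j}
  live b1: {d}→{d}
  live b2: {d}→{d}
  live b3: {d}→{d,j}
  live b4: ∅→{j}
  live b5: {j}→∅
  live b6: ∅→∅

Interference:
  a: {d,j}
  d: {a,e,j}
  e: {d,j,x}
  j: {a,d,e}
  x: {e}

Colouring:
  {a,d,j} pairwise interfere (3-clique) ⇒ χ ≥ 3
  3-colouring: R0={d,x}  R1={a,e}  R2={j}
  χ = 3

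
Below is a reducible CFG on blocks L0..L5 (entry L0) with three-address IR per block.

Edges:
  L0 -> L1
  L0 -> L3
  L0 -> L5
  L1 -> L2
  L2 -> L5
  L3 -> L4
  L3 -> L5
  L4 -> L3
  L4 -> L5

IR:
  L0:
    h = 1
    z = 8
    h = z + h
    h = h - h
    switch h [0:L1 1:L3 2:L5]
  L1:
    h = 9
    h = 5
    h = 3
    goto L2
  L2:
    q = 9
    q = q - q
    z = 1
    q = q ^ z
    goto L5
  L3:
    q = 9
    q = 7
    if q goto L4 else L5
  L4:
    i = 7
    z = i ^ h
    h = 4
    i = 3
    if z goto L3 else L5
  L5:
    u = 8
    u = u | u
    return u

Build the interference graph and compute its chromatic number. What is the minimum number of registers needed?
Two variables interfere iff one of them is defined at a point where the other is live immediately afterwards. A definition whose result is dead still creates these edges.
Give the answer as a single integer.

Block summaries:
  L0 def {h,z} use ∅
  L1 def {h} use ∅
  L2 def {q,z} use ∅
  L3 def {q} use ∅
  L4 def {h,i,z} use {h}
  L5 def {u} use ∅

Backward fixpoint:
  L0: in=∅ out={h}
  L1: in=∅ out=∅
  L2: in=∅ out=∅
  L3: in={h} out={h}
  L4: in={h} out={h}
  L5: in=∅ out=∅

Conflict graph:
  h — {i,q,z}
  i — {h,z}
  q — {h,z}
  u — ∅
  z — {h,i,q}

Registers:
  lower bound: {h,i,z} mutually conflict ⇒ χ ≥ 3
  assign h→r0 i→r2 q→r2 u→r0 z→r1 — no edge inside a register ⇒ χ ≤ 3
  χ = 3

Answer: 3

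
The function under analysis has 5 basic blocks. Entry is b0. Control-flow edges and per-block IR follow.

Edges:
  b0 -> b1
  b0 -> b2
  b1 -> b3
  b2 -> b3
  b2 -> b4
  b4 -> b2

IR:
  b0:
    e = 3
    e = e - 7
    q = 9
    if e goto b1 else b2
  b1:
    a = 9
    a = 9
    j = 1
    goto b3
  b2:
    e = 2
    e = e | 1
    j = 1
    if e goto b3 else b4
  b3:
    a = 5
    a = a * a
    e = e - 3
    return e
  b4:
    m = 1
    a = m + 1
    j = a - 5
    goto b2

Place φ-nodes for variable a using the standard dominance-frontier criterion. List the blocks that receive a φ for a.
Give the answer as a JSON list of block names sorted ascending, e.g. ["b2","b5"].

idom tree: b1←b0 b2←b0 b3←b0 b4←b2
Dom at joins:
  b2: preds {b0,b4}: {b0} ∩ {b0,b2,b4} = {b0}; idom=b0
  b3: preds {b1,b2}: {b0,b1} ∩ {b0,b2} = {b0}; idom=b0

DF walk-up:
  join b2 pred b0: · stop@b0
  join b2 pred b4: b4→b2 stop@b0
  join b3 pred b1: b1 stop@b0
  join b3 pred b2: b2 stop@b0
  b0 → ∅
  b1 → {b3}
  b2 → {b2,b3}
  b3 → ∅
  b4 → {b2}

φ for a: defs {b1,b3,b4}
  DF⁺ = {b2,b3}

Answer: ["b2", "b3"]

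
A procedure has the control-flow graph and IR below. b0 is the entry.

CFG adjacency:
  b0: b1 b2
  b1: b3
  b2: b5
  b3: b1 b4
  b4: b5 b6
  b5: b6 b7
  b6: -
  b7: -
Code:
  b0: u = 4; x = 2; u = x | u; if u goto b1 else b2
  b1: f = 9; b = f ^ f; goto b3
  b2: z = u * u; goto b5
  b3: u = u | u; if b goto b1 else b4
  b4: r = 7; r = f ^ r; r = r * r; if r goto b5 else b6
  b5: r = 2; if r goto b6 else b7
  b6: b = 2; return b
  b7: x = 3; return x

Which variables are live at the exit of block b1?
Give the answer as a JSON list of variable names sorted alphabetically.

Answer: ["b", "f", "u"]

Derivation:
def/use:
  b0: {u,x} / ∅
  b1: {b,f} / ∅
  b2: {z} / {u}
  b3: {u} / {b,u}
  b4: {r} / {f}
  b5: {r} / ∅
  b6: {b} / ∅
  b7: {x} / ∅

Liveness:
  b0 li=∅ lo={u}
  b1 li={u} lo={b,f,u}
  b2 li={u} lo=∅
  b3 li={b,f,u} lo={f,u}
  b4 li={f} lo=∅
  b5 li=∅ lo=∅
  b6 li=∅ lo=∅
  b7 li=∅ lo=∅

live-out(b1) = ["b", "f", "u"]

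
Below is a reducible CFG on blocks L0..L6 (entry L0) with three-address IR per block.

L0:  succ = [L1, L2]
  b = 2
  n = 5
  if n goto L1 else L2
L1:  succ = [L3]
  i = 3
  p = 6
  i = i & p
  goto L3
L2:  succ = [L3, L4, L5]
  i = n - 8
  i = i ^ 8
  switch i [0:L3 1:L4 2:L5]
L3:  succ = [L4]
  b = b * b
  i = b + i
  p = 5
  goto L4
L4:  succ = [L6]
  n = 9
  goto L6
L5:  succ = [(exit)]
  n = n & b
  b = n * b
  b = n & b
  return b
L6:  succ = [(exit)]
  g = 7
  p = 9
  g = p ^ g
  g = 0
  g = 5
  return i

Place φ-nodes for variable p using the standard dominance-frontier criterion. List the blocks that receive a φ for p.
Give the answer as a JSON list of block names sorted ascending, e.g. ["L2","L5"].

idom tree: L1←L0 L2←L0 L3←L0 L4←L0 L5←L2 L6←L4
Dom at joins:
  L3: preds {L1,L2}: {L0,L1} ∩ {L0,L2} = {L0}; idom=L0
  L4: preds {L2,L3}: {L0,L2} ∩ {L0,L3} = {L0}; idom=L0

DF derivation:
  L3←L1: walk L1 to L0
  L3←L2: walk L2 to L0
  L4←L2: walk L2 to L0
  L4←L3: walk L3 to L0
  DF(L0)=∅
  DF(L1)={L3}
  DF(L2)={L3,L4}
  DF(L3)={L4}
  DF(L4)=∅
  DF(L5)=∅
  DF(L6)=∅

φ for p: defs {L1,L3,L6}
  DF⁺ = {L3,L4}

Answer: ["L3", "L4"]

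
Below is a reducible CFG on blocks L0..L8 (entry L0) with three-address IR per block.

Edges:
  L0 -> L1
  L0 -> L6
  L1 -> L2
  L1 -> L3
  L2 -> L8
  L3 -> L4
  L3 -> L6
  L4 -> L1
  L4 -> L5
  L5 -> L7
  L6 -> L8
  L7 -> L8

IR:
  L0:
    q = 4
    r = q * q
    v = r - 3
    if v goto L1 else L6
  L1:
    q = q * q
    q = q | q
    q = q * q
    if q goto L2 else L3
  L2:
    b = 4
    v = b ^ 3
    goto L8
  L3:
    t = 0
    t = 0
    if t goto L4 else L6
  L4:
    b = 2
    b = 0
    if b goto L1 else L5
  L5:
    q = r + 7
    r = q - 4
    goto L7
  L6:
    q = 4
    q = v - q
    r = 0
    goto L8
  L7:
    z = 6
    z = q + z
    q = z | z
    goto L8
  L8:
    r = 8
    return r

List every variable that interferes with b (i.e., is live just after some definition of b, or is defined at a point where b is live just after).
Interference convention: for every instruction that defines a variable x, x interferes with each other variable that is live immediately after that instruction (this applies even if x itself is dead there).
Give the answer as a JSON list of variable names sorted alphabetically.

Per-block:
  L0: def={q,r,v} ue=∅
  L1: def={q} ue={q}
  L2: def={b,v} ue=∅
  L3: def={t} ue=∅
  L4: def={b} ue=∅
  L5: def={q,r} ue={r}
  L6: def={q,r} ue={v}
  L7: def={q,z} ue={q}
  L8: def={r} ue=∅

Liveness:
  live L0: ∅→{q,r,v}
  live L1: {q,r,v}→{q,r,v}
  live L2: ∅→∅
  live L3: {q,r,v}→{q,r,v}
  live L4: {q,r,v}→{q,r,v}
  live L5: {r}→{q}
  live L6: {v}→∅
  live L7: {q}→∅
  live L8: ∅→∅

Interference:
  b — {q,r,v}
  q — {b,r,t,v,z}
  r — {b,q,t,v}
  t — {q,r,v}
  v — {b,q,r,t}
  z — {q}

N(b) = ["q", "r", "v"]

Answer: ["q", "r", "v"]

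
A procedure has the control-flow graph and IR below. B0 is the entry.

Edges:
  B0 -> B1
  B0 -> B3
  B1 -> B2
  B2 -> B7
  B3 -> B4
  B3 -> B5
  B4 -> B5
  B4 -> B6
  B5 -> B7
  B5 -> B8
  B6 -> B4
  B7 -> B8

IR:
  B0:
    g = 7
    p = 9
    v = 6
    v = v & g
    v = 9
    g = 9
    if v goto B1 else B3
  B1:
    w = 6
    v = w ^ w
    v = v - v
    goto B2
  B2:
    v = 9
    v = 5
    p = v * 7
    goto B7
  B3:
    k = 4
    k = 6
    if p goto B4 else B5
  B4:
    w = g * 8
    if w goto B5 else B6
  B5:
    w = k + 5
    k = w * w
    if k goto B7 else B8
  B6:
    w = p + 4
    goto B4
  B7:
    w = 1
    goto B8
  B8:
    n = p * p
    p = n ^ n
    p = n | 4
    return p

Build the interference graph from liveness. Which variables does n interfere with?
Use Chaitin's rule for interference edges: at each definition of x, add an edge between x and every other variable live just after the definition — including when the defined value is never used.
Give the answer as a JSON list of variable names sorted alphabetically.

def/use:
  B0 def {g,p,v} use ∅
  B1 def {v,w} use ∅
  B2 def {p,v} use ∅
  B3 def {k} use {p}
  B4 def {w} use {g}
  B5 def {k,w} use {k}
  B6 def {w} use {p}
  B7 def {w} use ∅
  B8 def {n,p} use {p}

Liveness:
  B0 li=∅ lo={g,p}
  B1 li=∅ lo=∅
  B2 li=∅ lo={p}
  B3 li={g,p} lo={g,k,p}
  B4 li={g,k,p} lo={g,k,p}
  B5 li={k,p} lo={p}
  B6 li={g,k,p} lo={g,k,p}
  B7 li={p} lo={p}
  B8 li={p} lo=∅

Interference:
  g: {k,p,v,w}
  k: {g,p,w}
  n: {p}
  p: {g,k,n,v,w}
  v: {g,p}
  w: {g,k,p}

N(n) = ["p"]

Answer: ["p"]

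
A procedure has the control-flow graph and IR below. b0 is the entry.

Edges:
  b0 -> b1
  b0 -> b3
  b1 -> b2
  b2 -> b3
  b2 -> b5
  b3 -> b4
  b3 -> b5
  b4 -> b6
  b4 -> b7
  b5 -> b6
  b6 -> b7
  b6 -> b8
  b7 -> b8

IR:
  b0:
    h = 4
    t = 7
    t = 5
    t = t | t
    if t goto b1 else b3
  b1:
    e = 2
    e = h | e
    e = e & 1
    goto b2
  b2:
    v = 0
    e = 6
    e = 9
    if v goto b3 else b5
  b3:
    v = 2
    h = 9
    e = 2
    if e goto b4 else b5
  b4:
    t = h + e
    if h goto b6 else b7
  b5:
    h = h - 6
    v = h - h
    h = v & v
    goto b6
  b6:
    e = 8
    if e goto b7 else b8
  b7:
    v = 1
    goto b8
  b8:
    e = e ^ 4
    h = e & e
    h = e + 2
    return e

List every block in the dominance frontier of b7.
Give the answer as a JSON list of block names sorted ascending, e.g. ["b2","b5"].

Answer: ["b8"]

Analysis:
idom tree: b1←b0 b2←b1 b3←b0 b4←b3 b5←b0 b6←b0 b7←b0 b8←b0
Dom at joins:
  b3: preds {b0,b2}: {b0} ∩ {b0,b1,b2} = {b0}; idom=b0
  b5: preds {b2,b3}: {b0,b1,b2} ∩ {b0,b3} = {b0}; idom=b0
  b6: preds {b4,b5}: {b0,b3,b4} ∩ {b0,b5} = {b0}; idom=b0
  b7: preds {b4,b6}: {b0,b3,b4} ∩ {b0,b6} = {b0}; idom=b0
  b8: preds {b6,b7}: {b0,b6} ∩ {b0,b7} = {b0}; idom=b0

DF walk-up:
  join b3 pred b0: · stop@b0
  join b3 pred b2: b2→b1 stop@b0
  join b5 pred b2: b2→b1 stop@b0
  join b5 pred b3: b3 stop@b0
  join b6 pred b4: b4→b3 stop@b0
  join b6 pred b5: b5 stop@b0
  join b7 pred b4: b4→b3 stop@b0
  join b7 pred b6: b6 stop@b0
  join b8 pred b6: b6 stop@b0
  join b8 pred b7: b7 stop@b0
  b0: DF=∅
  b1: DF={b3,b5}
  b2: DF={b3,b5}
  b3: DF={b5,b6,b7}
  b4: DF={b6,b7}
  b5: DF={b6}
  b6: DF={b7,b8}
  b7: DF={b8}
  b8: DF=∅

DF(b7) = ["b8"]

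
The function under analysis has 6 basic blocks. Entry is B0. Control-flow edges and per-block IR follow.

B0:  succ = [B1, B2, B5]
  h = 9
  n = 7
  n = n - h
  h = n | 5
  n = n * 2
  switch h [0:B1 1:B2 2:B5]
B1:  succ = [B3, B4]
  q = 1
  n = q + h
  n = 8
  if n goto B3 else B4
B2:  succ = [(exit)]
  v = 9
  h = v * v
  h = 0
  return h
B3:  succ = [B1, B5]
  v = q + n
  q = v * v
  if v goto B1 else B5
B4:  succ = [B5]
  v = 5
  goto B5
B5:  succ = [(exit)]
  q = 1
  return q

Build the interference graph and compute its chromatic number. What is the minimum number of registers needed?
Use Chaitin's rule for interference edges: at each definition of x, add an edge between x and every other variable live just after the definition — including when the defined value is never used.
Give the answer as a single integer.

Answer: 3

Working:
Per-block:
  B0: def={h,n} ue=∅
  B1: def={n,q} ue={h}
  B2: def={h,v} ue=∅
  B3: def={q,v} ue={n,q}
  B4: def={v} ue=∅
  B5: def={q} ue=∅

Liveness:
  B0 li=∅ lo={h}
  B1 li={h} lo={h,n,q}
  B2 li=∅ lo=∅
  B3 li={h,n,q} lo={h}
  B4 li=∅ lo=∅
  B5 li=∅ lo=∅

Interference:
  h↔{n,q,v}
  n↔{h,q}
  q↔{h,n,v}
  v↔{h,q}

Colouring:
  {h,n,q} pairwise interfere (3-clique) ⇒ χ ≥ 3
  3-colouring: R0={h}  R1={q}  R2={n,v}
  χ = 3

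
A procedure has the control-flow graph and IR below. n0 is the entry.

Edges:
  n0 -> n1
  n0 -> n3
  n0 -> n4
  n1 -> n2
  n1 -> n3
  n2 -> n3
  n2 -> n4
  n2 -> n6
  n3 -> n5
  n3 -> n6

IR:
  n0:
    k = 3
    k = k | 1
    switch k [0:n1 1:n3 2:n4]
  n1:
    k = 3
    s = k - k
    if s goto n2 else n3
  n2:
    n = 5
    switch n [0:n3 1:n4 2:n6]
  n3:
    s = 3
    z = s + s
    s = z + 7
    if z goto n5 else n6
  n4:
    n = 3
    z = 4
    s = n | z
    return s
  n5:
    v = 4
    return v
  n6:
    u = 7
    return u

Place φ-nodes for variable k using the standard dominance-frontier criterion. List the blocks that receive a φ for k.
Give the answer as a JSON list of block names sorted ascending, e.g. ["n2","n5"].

Answer: ["n3", "n4", "n6"]

Working:
idom tree: n1←n0 n2←n1 n3←n0 n4←n0 n5←n3 n6←n0
Join-block Dom:
  n3: preds {n0,n1,n2}: {n0} ∩ {n0,n1} ∩ {n0,n1,n2} = {n0}; idom=n0
  n4: preds {n0,n2}: {n0} ∩ {n0,n1,n2} = {n0}; idom=n0
  n6: preds {n2,n3}: {n0,n1,n2} ∩ {n0,n3} = {n0}; idom=n0

DF derivation:
  n3←n0: walk · to n0
  n3←n1: walk n1 to n0
  n3←n2: walk n2→n1 to n0
  n4←n0: walk · to n0
  n4←n2: walk n2→n1 to n0
  n6←n2: walk n2→n1 to n0
  n6←n3: walk n3 to n0
  n0 → ∅
  n1 → {n3,n4,n6}
  n2 → {n3,n4,n6}
  n3 → {n6}
  n4 → ∅
  n5 → ∅
  n6 → ∅

φ for k: defs {n0,n1}
  DF⁺ = {n3,n4,n6}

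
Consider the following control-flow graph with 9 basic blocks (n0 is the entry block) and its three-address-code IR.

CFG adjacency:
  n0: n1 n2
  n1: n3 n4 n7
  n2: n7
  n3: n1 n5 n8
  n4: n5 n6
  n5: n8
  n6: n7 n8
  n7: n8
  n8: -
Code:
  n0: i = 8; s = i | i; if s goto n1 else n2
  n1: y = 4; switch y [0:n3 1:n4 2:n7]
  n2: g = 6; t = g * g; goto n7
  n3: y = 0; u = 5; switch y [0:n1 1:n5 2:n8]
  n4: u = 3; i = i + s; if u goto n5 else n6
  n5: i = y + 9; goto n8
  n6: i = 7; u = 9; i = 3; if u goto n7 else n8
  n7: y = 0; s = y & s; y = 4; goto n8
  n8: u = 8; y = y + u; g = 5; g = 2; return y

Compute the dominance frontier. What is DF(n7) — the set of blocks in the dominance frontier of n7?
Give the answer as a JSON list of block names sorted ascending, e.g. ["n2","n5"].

idom tree: n1←n0 n2←n0 n3←n1 n4←n1 n5←n1 n6←n4 n7←n0 n8←n0
Dom at joins:
  n1: preds {n0,n3}: {n0} ∩ {n0,n1,n3} = {n0}; idom=n0
  n5: preds {n3,n4}: {n0,n1,n3} ∩ {n0,n1,n4} = {n0,n1}; idom=n1
  n7: preds {n1,n2,n6}: {n0,n1} ∩ {n0,n2} ∩ {n0,n1,n4,n6} = {n0}; idom=n0
  n8: preds {n3,n5,n6,n7}: {n0,n1,n3} ∩ {n0,n1,n5} ∩ {n0,n1,n4,n6} ∩ {n0,n7} = {n0}; idom=n0

Frontier:
  join n1 pred n0: · stop@n0
  join n1 pred n3: n3→n1 stop@n0
  join n5 pred n3: n3 stop@n1
  join n5 pred n4: n4 stop@n1
  join n7 pred n1: n1 stop@n0
  join n7 pred n2: n2 stop@n0
  join n7 pred n6: n6→n4→n1 stop@n0
  join n8 pred n3: n3→n1 stop@n0
  join n8 pred n5: n5→n1 stop@n0
  join n8 pred n6: n6→n4→n1 stop@n0
  join n8 pred n7: n7 stop@n0
  n0 → ∅
  n1 → {n1,n7,n8}
  n2 → {n7}
  n3 → {n1,n5,n8}
  n4 → {n5,n7,n8}
  n5 → {n8}
  n6 → {n7,n8}
  n7 → {n8}
  n8 → ∅

DF(n7) = ["n8"]

Answer: ["n8"]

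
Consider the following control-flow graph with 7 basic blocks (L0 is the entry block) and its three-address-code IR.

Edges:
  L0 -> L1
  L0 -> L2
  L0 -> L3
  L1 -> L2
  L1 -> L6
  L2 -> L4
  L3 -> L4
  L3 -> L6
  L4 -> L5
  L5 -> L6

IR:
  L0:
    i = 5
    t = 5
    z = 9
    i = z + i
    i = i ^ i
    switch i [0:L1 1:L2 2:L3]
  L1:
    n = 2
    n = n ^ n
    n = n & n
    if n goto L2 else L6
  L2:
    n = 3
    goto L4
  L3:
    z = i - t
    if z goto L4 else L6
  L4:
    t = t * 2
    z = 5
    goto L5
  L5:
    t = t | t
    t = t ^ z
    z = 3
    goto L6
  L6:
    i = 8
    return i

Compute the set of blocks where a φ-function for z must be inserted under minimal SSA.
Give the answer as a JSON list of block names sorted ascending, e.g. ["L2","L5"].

Answer: ["L4", "L6"]

Working:
idom tree: L1←L0 L2←L0 L3←L0 L4←L0 L5←L4 L6←L0
Join-block Dom:
  L2: preds {L0,L1}: {L0} ∩ {L0,L1} = {L0}; idom=L0
  L4: preds {L2,L3}: {L0,L2} ∩ {L0,L3} = {L0}; idom=L0
  L6: preds {L1,L3,L5}: {L0,L1} ∩ {L0,L3} ∩ {L0,L4,L5} = {L0}; idom=L0

DF derivation:
  L2←L0: walk · to L0
  L2←L1: walk L1 to L0
  L4←L2: walk L2 to L0
  L4←L3: walk L3 to L0
  L6←L1: walk L1 to L0
  L6←L3: walk L3 to L0
  L6←L5: walk L5→L4 to L0
  L0: DF=∅
  L1: DF={L2,L6}
  L2: DF={L4}
  L3: DF={L4,L6}
  L4: DF={L6}
  L5: DF={L6}
  L6: DF=∅

φ for z: defs {L0,L3,L4,L5}
  DF⁺ = {L4,L6}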